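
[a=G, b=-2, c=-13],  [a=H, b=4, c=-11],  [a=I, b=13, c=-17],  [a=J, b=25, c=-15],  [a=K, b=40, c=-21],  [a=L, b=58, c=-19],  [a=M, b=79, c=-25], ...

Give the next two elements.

A: G, H, I, J, K, L, M → N → O (letters move forward 1 place in the alphabet).
For the b, differences are 6, 9, 12, … (increasing by 3 each time): -2, 4, 13, 25, 40, 58, 79 → 103 → 130.
C: alternating steps +2, −6, +2, −6, …, so -13, -11, -17, -15, -21, -19, -25 → -23 → -29.
So the next two elements are [a=N, b=103, c=-23] and [a=O, b=130, c=-29].

[a=N, b=103, c=-23], [a=O, b=130, c=-29]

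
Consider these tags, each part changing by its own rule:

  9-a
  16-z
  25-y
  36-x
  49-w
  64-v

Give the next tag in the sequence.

First component goes 9, 16, 25, 36, 49, 64 → 81 (perfect squares: 3², 4², 5², …).
Letter goes a, z, y, x, w, v → u (letters move back 1 place in the alphabet, wrapping A→Z).
So the next tag is 81-u.

81-u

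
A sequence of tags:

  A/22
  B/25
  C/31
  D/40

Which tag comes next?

E/52

Letter — letters move forward 1 place in the alphabet: A, B, C, D → E.
For the second component, differences are 3, 6, 9, … (increasing by 3 each time): 22, 25, 31, 40 → 52.
Combining the parts gives E/52.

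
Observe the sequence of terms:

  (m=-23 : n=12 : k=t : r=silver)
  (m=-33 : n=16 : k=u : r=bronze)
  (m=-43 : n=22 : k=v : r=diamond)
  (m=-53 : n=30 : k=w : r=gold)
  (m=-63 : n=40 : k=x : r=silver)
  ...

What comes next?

M — −10 each step: -23, -33, -43, -53, -63 → -73.
N — differences are 4, 6, 8, … (increasing by 2 each time): 12, 16, 22, 30, 40 → 52.
For the k, letters move forward 1 place in the alphabet: t, u, v, w, x → y.
R: silver, bronze, diamond, gold, silver → bronze (repeats silver → bronze → diamond → gold).
Combining the parts gives (m=-73 : n=52 : k=y : r=bronze).

(m=-73 : n=52 : k=y : r=bronze)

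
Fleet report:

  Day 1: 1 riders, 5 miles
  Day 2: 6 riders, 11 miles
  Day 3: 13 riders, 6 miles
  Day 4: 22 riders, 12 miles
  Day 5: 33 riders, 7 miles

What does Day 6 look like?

46 riders, 13 miles

Riders goes 1, 6, 13, 22, 33 → 46 (differences are 5, 7, 9, … (increasing by 2 each time)).
Miles goes 5, 11, 6, 12, 7 → 13 (alternating steps +6, −5, +6, −5, …).
Putting it together: 46 riders, 13 miles.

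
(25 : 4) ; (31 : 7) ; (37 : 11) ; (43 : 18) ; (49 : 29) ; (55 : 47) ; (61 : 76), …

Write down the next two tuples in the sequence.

First coordinate: +6 each step, so 25, 31, 37, 43, 49, 55, 61 → 67 → 73.
Second coordinate goes 4, 7, 11, 18, 29, 47, 76 → 123 → 199 (each term is the sum of the two before it).
Putting the parts together: (67 : 123) and then (73 : 199).

(67 : 123), (73 : 199)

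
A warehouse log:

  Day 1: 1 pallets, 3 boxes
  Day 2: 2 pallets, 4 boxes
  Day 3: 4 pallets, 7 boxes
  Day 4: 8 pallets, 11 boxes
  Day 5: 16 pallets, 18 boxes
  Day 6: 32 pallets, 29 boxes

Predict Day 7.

64 pallets, 47 boxes

Pallets — ×2 each step: 1, 2, 4, 8, 16, 32 → 64.
Boxes goes 3, 4, 7, 11, 18, 29 → 47 (each term is the sum of the two before it).
Putting it together: 64 pallets, 47 boxes.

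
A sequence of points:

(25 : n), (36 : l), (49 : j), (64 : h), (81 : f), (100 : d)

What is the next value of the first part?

121

First part: perfect squares: 5², 6², 7², …, so 25, 36, 49, 64, 81, 100 → 121.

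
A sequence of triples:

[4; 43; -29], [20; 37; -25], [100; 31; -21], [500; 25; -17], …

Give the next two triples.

[2500; 19; -13], [12500; 13; -9]

First coordinate goes 4, 20, 100, 500 → 2500 → 12500 (×5 each step).
Second coordinate: 43, 37, 31, 25 → 19 → 13 (−6 each step).
Third coordinate: +4 each step; -29, -25, -21, -17 → -13 → -9.
So the next two triples are [2500; 19; -13] and [12500; 13; -9].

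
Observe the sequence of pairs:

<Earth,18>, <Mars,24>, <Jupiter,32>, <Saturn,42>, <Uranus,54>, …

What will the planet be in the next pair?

For the planet, runs through the planets Mercury→Neptune: Earth, Mars, Jupiter, Saturn, Uranus → Neptune.

Neptune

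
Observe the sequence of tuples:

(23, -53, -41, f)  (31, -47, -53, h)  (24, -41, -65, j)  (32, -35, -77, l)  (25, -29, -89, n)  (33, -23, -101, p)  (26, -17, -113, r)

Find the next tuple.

First component: alternating steps +8, −7, +8, −7, …; 23, 31, 24, 32, 25, 33, 26 → 34.
Second component goes -53, -47, -41, -35, -29, -23, -17 → -11 (+6 each step).
Third component: -41, -53, -65, -77, -89, -101, -113 → -125 (−12 each step).
For the letter, letters move forward 2 places in the alphabet: f, h, j, l, n, p, r → t.
So the next tuple is (34, -11, -125, t).

(34, -11, -125, t)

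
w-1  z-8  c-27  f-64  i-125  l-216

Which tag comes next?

o-343

Letter — letters move forward 3 places in the alphabet, wrapping Z→A: w, z, c, f, i, l → o.
Second component goes 1, 8, 27, 64, 125, 216 → 343 (perfect cubes: 1³, 2³, 3³, …).
Combining the parts gives o-343.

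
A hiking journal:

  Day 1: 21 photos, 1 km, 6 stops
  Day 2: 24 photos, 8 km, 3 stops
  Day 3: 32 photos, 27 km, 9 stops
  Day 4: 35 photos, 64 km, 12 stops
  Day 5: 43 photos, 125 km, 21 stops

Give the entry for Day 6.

Photos — alternating steps +3, +8, +3, +8, …: 21, 24, 32, 35, 43 → 46.
For the km, perfect cubes: 1³, 2³, 3³, …: 1, 8, 27, 64, 125 → 216.
Stops: 6, 3, 9, 12, 21 → 33 (each term is the sum of the two before it).
Putting it together: 46 photos, 216 km, 33 stops.

46 photos, 216 km, 33 stops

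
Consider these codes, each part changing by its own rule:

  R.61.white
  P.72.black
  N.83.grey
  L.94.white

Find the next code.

Letter — letters move back 2 places in the alphabet: R, P, N, L → J.
Second component goes 61, 72, 83, 94 → 105 (+11 each step).
Shade goes white, black, grey, white → black (repeats white → black → grey).
Putting it together: J.105.black.

J.105.black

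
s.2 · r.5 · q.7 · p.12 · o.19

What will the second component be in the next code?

Second component — each term is the sum of the two before it: 2, 5, 7, 12, 19 → 31.

31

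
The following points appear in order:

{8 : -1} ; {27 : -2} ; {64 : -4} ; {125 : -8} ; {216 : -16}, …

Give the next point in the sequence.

{343 : -32}

First part goes 8, 27, 64, 125, 216 → 343 (perfect cubes: 2³, 3³, 4³, …).
Second part: -1, -2, -4, -8, -16 → -32 (×2 each step).
Combining the parts gives {343 : -32}.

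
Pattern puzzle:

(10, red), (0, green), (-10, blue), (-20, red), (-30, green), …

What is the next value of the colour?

blue

Colour goes red, green, blue, red, green → blue (repeats red → green → blue).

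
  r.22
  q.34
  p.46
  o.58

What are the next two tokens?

Letter: r, q, p, o → n → m (letters move back 1 place in the alphabet).
Second component — +12 each step: 22, 34, 46, 58 → 70 → 82.
So the next two tokens are n.70 and m.82.

n.70, m.82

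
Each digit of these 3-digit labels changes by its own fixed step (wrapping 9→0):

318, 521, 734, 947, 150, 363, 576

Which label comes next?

First digit goes 3, 5, 7, 9, 1, 3, 5 → 7 (+2 each step, mod 10).
Second digit: +1 each step, mod 10; 1, 2, 3, 4, 5, 6, 7 → 8.
Third digit: +3 each step, mod 10, so 8, 1, 4, 7, 0, 3, 6 → 9.
Putting it together: 789.

789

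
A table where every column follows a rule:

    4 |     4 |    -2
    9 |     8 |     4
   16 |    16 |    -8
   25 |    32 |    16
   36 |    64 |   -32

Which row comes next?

49  128  64

First component — perfect squares: 2², 3², 4², …: 4, 9, 16, 25, 36 → 49.
For the second component, ×2 each step: 4, 8, 16, 32, 64 → 128.
Third component — ×(-2) each step: -2, 4, -8, 16, -32 → 64.
Combining the parts gives 49  128  64.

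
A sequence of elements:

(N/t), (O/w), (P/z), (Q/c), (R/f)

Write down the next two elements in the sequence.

First letter: letters move forward 1 place in the alphabet; N, O, P, Q, R → S → T.
Second letter — letters move forward 3 places in the alphabet, wrapping Z→A: t, w, z, c, f → i → l.
So the next two elements are (S/i) and (T/l).

(S/i), (T/l)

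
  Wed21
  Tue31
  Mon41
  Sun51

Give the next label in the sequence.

Day goes Wed, Tue, Mon, Sun → Sat (runs backward through the weekdays Mon→Sun).
Second component: 21, 31, 41, 51 → 61 (+10 each step).
So the next label is Sat61.

Sat61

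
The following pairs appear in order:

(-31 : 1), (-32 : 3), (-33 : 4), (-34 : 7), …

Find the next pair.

First component goes -31, -32, -33, -34 → -35 (−1 each step).
Second component: 1, 3, 4, 7 → 11 (each term is the sum of the two before it).
Putting it together: (-35 : 11).

(-35 : 11)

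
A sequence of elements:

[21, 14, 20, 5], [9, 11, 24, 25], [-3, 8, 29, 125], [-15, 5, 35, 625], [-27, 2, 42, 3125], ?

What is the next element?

[-39, -1, 50, 15625]

First value goes 21, 9, -3, -15, -27 → -39 (−12 each step).
Second value goes 14, 11, 8, 5, 2 → -1 (−3 each step).
Third value: differences are 4, 5, 6, … (increasing by 1 each time), so 20, 24, 29, 35, 42 → 50.
Fourth value — ×5 each step: 5, 25, 125, 625, 3125 → 15625.
So the next element is [-39, -1, 50, 15625].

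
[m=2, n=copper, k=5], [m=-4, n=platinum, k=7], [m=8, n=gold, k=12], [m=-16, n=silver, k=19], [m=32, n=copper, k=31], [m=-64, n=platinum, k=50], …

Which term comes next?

M: 2, -4, 8, -16, 32, -64 → 128 (×(-2) each step).
N: copper, platinum, gold, silver, copper, platinum → gold (repeats copper → platinum → gold → silver).
K: each term is the sum of the two before it, so 5, 7, 12, 19, 31, 50 → 81.
Putting it together: [m=128, n=gold, k=81].

[m=128, n=gold, k=81]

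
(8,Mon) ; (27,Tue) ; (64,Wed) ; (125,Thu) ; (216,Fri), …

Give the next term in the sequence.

(343,Sat)

First entry: 8, 27, 64, 125, 216 → 343 (perfect cubes: 2³, 3³, 4³, …).
Day: Mon, Tue, Wed, Thu, Fri → Sat (runs through the weekdays Mon→Sun).
Combining the parts gives (343,Sat).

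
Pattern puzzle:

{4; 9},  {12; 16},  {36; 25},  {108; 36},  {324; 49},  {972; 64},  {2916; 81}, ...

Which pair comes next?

{8748; 100}

First coordinate: ×3 each step; 4, 12, 36, 108, 324, 972, 2916 → 8748.
Second coordinate: perfect squares: 3², 4², 5², …, so 9, 16, 25, 36, 49, 64, 81 → 100.
Combining the parts gives {8748; 100}.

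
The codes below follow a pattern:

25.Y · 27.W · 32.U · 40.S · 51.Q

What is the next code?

First component: differences are 2, 5, 8, … (increasing by 3 each time); 25, 27, 32, 40, 51 → 65.
Letter: Y, W, U, S, Q → O (letters move back 2 places in the alphabet).
Putting it together: 65.O.

65.O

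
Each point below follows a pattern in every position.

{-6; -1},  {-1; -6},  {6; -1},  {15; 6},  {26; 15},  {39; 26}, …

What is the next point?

{54; 39}

First component: differences are 5, 7, 9, … (increasing by 2 each time); -6, -1, 6, 15, 26, 39 → 54.
Second component: -1, -6, -1, 6, 15, 26 → 39 (always the previous value of the first component).
Combining the parts gives {54; 39}.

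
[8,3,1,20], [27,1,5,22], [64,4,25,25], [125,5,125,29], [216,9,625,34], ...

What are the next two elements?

[343,14,3125,40], [512,23,15625,47]

First entry: perfect cubes: 2³, 3³, 4³, …; 8, 27, 64, 125, 216 → 343 → 512.
Second entry: each term is the sum of the two before it, so 3, 1, 4, 5, 9 → 14 → 23.
Third entry — ×5 each step: 1, 5, 25, 125, 625 → 3125 → 15625.
Fourth entry goes 20, 22, 25, 29, 34 → 40 → 47 (differences are 2, 3, 4, … (increasing by 1 each time)).
So the next two elements are [343,14,3125,40] and [512,23,15625,47].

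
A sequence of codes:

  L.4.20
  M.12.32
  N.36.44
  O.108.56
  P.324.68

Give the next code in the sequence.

Q.972.80

For the letter, letters move forward 1 place in the alphabet: L, M, N, O, P → Q.
Second component goes 4, 12, 36, 108, 324 → 972 (×3 each step).
Third component: +12 each step; 20, 32, 44, 56, 68 → 80.
Combining the parts gives Q.972.80.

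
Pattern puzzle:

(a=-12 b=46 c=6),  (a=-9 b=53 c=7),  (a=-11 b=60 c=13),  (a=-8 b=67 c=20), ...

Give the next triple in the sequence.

For the a, alternating steps +3, −2, +3, −2, …: -12, -9, -11, -8 → -10.
B: +7 each step; 46, 53, 60, 67 → 74.
C goes 6, 7, 13, 20 → 33 (each term is the sum of the two before it).
Putting it together: (a=-10 b=74 c=33).

(a=-10 b=74 c=33)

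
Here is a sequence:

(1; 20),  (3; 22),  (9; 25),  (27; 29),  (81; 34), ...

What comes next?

For the first value, ×3 each step: 1, 3, 9, 27, 81 → 243.
Second value: 20, 22, 25, 29, 34 → 40 (differences are 2, 3, 4, … (increasing by 1 each time)).
Putting it together: (243; 40).

(243; 40)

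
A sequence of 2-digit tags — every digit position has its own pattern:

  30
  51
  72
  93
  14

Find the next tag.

First digit goes 3, 5, 7, 9, 1 → 3 (+2 each step, mod 10).
Second digit: 0, 1, 2, 3, 4 → 5 (+1 each step, mod 10).
So the next tag is 35.

35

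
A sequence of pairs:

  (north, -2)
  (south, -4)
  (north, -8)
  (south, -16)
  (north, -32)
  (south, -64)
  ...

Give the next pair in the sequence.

Direction: alternates north ↔ south; north, south, north, south, north, south → north.
For the second part, ×2 each step: -2, -4, -8, -16, -32, -64 → -128.
Combining the parts gives (north, -128).

(north, -128)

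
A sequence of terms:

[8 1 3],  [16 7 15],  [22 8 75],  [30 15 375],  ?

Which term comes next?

[36 23 1875]

First coordinate goes 8, 16, 22, 30 → 36 (alternating steps +8, +6, +8, +6, …).
Second coordinate: each term is the sum of the two before it, so 1, 7, 8, 15 → 23.
Third coordinate — ×5 each step: 3, 15, 75, 375 → 1875.
Putting it together: [36 23 1875].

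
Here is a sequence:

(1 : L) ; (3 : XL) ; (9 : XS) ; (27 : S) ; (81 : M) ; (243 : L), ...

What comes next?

(729 : XL)

For the first entry, ×3 each step: 1, 3, 9, 27, 81, 243 → 729.
Size: L, XL, XS, S, M, L → XL (repeats L → XL → XS → S → M).
Putting it together: (729 : XL).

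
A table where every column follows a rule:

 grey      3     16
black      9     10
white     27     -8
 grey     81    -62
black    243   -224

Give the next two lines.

white  729  -710; grey  2187  -2168

Shade goes grey, black, white, grey, black → white → grey (repeats grey → black → white).
Second component: 3, 9, 27, 81, 243 → 729 → 2187 (×3 each step).
For the third component, together with the second component always sums to 19: 16, 10, -8, -62, -224 → -710 → -2168.
So the next two lines are white  729  -710 and grey  2187  -2168.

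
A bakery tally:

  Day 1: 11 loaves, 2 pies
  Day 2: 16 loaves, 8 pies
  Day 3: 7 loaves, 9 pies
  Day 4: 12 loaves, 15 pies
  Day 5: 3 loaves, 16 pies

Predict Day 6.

Loaves: alternating steps +5, −9, +5, −9, …, so 11, 16, 7, 12, 3 → 8.
Pies: 2, 8, 9, 15, 16 → 22 (alternating steps +6, +1, +6, +1, …).
So the next line is 8 loaves, 22 pies.

8 loaves, 22 pies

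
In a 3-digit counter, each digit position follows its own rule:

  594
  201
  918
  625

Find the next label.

First digit: −3 each step, mod 10; 5, 2, 9, 6 → 3.
Second digit: +1 each step, mod 10, so 9, 0, 1, 2 → 3.
Third digit: 4, 1, 8, 5 → 2 (−3 each step, mod 10).
So the next label is 332.

332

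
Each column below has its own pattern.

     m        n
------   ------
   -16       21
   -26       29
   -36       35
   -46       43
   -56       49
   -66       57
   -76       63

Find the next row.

-86  71

Column m: −10 each step; -16, -26, -36, -46, -56, -66, -76 → -86.
Column n — alternating steps +8, +6, +8, +6, …: 21, 29, 35, 43, 49, 57, 63 → 71.
Combining the parts gives -86  71.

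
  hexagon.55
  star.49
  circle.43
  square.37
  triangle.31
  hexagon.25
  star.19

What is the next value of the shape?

circle

Shape: repeats hexagon → star → circle → square → triangle; hexagon, star, circle, square, triangle, hexagon, star → circle.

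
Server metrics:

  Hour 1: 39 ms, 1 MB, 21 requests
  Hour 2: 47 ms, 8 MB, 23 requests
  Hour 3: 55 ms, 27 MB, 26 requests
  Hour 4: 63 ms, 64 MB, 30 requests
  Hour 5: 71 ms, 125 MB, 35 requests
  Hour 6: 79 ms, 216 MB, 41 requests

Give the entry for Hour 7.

87 ms, 343 MB, 48 requests

For the ms, +8 each step: 39, 47, 55, 63, 71, 79 → 87.
MB: perfect cubes: 1³, 2³, 3³, …; 1, 8, 27, 64, 125, 216 → 343.
Requests: differences are 2, 3, 4, … (increasing by 1 each time), so 21, 23, 26, 30, 35, 41 → 48.
So the next record is 87 ms, 343 MB, 48 requests.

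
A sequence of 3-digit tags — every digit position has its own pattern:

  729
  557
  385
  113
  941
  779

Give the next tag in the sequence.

507

First digit: −2 each step, mod 10; 7, 5, 3, 1, 9, 7 → 5.
Second digit — +3 each step, mod 10: 2, 5, 8, 1, 4, 7 → 0.
Third digit — −2 each step, mod 10: 9, 7, 5, 3, 1, 9 → 7.
Putting it together: 507.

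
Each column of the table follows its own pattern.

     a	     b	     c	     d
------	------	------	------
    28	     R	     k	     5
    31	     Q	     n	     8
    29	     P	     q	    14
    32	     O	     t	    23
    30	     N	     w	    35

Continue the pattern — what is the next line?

Column a: alternating steps +3, −2, +3, −2, …; 28, 31, 29, 32, 30 → 33.
Column b — letters move back 1 place in the alphabet: R, Q, P, O, N → M.
Column c: letters move forward 3 places in the alphabet; k, n, q, t, w → z.
Column d — differences are 3, 6, 9, … (increasing by 3 each time): 5, 8, 14, 23, 35 → 50.
Combining the parts gives 33  M  z  50.

33  M  z  50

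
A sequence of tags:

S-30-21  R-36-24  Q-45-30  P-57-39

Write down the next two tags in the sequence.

O-72-51 then N-90-66

Letter: letters move back 1 place in the alphabet, so S, R, Q, P → O → N.
For the second component, differences are 6, 9, 12, … (increasing by 3 each time): 30, 36, 45, 57 → 72 → 90.
Third component: differences are 3, 6, 9, … (increasing by 3 each time); 21, 24, 30, 39 → 51 → 66.
Putting the parts together: O-72-51 and then N-90-66.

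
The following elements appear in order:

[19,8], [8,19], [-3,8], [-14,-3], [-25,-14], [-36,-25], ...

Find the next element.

[-47,-36]

First component: 19, 8, -3, -14, -25, -36 → -47 (−11 each step).
Second component: always the previous value of the first component, so 8, 19, 8, -3, -14, -25 → -36.
Putting it together: [-47,-36].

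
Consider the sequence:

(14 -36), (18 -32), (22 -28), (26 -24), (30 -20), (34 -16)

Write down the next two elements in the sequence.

(38 -12), (42 -8)

First part goes 14, 18, 22, 26, 30, 34 → 38 → 42 (+4 each step).
Second part: +4 each step, so -36, -32, -28, -24, -20, -16 → -12 → -8.
So the next two elements are (38 -12) and (42 -8).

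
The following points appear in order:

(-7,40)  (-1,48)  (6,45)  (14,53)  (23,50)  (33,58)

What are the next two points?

First part: differences are 6, 7, 8, … (increasing by 1 each time), so -7, -1, 6, 14, 23, 33 → 44 → 56.
Second part: alternating steps +8, −3, +8, −3, …; 40, 48, 45, 53, 50, 58 → 55 → 63.
Putting the parts together: (44,55) and then (56,63).

(44,55), (56,63)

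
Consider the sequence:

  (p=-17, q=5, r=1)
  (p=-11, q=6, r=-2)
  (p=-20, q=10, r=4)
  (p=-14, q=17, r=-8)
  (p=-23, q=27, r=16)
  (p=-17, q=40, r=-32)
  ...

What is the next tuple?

(p=-26, q=56, r=64)

P: alternating steps +6, −9, +6, −9, …; -17, -11, -20, -14, -23, -17 → -26.
Q: 5, 6, 10, 17, 27, 40 → 56 (differences are 1, 4, 7, … (increasing by 3 each time)).
For the r, ×(-2) each step: 1, -2, 4, -8, 16, -32 → 64.
So the next tuple is (p=-26, q=56, r=64).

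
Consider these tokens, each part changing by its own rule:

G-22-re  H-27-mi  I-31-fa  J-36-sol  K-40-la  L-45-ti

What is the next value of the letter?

M

Letter: letters move forward 1 place in the alphabet, so G, H, I, J, K, L → M.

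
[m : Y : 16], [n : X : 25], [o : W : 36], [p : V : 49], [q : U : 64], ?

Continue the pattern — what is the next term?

First letter: letters move forward 1 place in the alphabet, so m, n, o, p, q → r.
For the second letter, letters move back 1 place in the alphabet: Y, X, W, V, U → T.
Third coordinate — perfect squares: 4², 5², 6², …: 16, 25, 36, 49, 64 → 81.
Combining the parts gives [r : T : 81].

[r : T : 81]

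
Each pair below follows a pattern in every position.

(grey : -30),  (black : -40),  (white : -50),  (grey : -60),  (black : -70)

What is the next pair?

(white : -80)

Shade: repeats grey → black → white, so grey, black, white, grey, black → white.
For the second coordinate, −10 each step: -30, -40, -50, -60, -70 → -80.
Putting it together: (white : -80).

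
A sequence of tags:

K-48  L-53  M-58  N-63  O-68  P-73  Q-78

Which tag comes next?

Letter: K, L, M, N, O, P, Q → R (letters move forward 1 place in the alphabet).
Second component goes 48, 53, 58, 63, 68, 73, 78 → 83 (+5 each step).
So the next tag is R-83.

R-83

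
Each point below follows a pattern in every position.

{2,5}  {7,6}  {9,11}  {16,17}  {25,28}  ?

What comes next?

For the first coordinate, each term is the sum of the two before it: 2, 7, 9, 16, 25 → 41.
Second coordinate — each term is the sum of the two before it: 5, 6, 11, 17, 28 → 45.
So the next point is {41,45}.

{41,45}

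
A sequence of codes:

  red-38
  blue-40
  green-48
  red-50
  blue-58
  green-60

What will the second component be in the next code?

For the second component, alternating steps +2, +8, +2, +8, …: 38, 40, 48, 50, 58, 60 → 68.

68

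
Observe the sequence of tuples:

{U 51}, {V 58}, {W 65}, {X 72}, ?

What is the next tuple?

{Y 79}

Letter: U, V, W, X → Y (letters move forward 1 place in the alphabet).
Second slot: +7 each step, so 51, 58, 65, 72 → 79.
Combining the parts gives {Y 79}.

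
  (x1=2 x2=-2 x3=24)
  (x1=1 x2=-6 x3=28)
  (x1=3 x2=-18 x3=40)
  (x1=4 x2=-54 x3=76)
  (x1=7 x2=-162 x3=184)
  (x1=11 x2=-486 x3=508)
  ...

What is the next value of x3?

X2 goes -2, -6, -18, -54, -162, -486 → -1458 (×3 each step).
X3 — together with the x2 always sums to 22: 24, 28, 40, 76, 184, 508 → 1480.

1480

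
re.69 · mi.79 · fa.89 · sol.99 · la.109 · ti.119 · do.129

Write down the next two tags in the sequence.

re.139 then mi.149

Note goes re, mi, fa, sol, la, ti, do → re → mi (runs through the solfège scale do→ti).
Second component: +10 each step, so 69, 79, 89, 99, 109, 119, 129 → 139 → 149.
So the next two tags are re.139 and mi.149.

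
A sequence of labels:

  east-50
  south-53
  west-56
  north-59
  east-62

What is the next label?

Direction goes east, south, west, north, east → south (repeats east → south → west → north).
Second component — +3 each step: 50, 53, 56, 59, 62 → 65.
So the next label is south-65.

south-65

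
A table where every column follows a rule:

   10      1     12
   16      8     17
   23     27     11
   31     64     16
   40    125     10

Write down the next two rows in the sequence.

50  216  15; 61  343  9

First component goes 10, 16, 23, 31, 40 → 50 → 61 (differences are 6, 7, 8, … (increasing by 1 each time)).
Second component — perfect cubes: 1³, 2³, 3³, …: 1, 8, 27, 64, 125 → 216 → 343.
Third component — alternating steps +5, −6, +5, −6, …: 12, 17, 11, 16, 10 → 15 → 9.
Putting the parts together: 50  216  15 and then 61  343  9.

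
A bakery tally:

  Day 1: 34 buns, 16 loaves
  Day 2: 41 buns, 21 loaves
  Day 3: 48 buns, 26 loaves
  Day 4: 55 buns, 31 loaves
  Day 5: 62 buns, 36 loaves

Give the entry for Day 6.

Buns: 34, 41, 48, 55, 62 → 69 (+7 each step).
Loaves goes 16, 21, 26, 31, 36 → 41 (+5 each step).
Putting it together: 69 buns, 41 loaves.

69 buns, 41 loaves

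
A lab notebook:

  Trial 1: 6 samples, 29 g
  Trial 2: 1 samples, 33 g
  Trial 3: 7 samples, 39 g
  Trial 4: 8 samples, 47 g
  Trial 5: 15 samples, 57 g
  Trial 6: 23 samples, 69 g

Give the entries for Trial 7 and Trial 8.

Samples: each term is the sum of the two before it, so 6, 1, 7, 8, 15, 23 → 38 → 61.
G goes 29, 33, 39, 47, 57, 69 → 83 → 99 (differences are 4, 6, 8, … (increasing by 2 each time)).
Putting the parts together: 38 samples, 83 g and then 61 samples, 99 g.

38 samples, 83 g; 61 samples, 99 g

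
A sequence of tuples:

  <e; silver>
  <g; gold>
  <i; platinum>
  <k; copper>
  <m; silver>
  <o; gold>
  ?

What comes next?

Letter goes e, g, i, k, m, o → q (letters move forward 2 places in the alphabet).
For the metal, repeats silver → gold → platinum → copper: silver, gold, platinum, copper, silver, gold → platinum.
So the next tuple is <q; platinum>.

<q; platinum>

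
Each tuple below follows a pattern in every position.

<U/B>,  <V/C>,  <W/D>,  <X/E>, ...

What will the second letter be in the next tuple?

F

First letter: letters move forward 1 place in the alphabet, so U, V, W, X → Y.
For the second letter, letters move forward 1 place in the alphabet: B, C, D, E → F.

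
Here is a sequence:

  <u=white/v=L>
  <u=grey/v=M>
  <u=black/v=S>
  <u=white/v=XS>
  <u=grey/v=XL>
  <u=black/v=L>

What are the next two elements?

<u=white/v=M>, <u=grey/v=S>

U — repeats white → grey → black: white, grey, black, white, grey, black → white → grey.
V goes L, M, S, XS, XL, L → M → S (repeats L → M → S → XS → XL).
So the next two elements are <u=white/v=M> and <u=grey/v=S>.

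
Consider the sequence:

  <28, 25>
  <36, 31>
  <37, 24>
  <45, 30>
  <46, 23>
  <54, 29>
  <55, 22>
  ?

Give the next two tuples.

<63, 28>, <64, 21>

First entry: alternating steps +8, +1, +8, +1, …; 28, 36, 37, 45, 46, 54, 55 → 63 → 64.
Second entry: alternating steps +6, −7, +6, −7, …, so 25, 31, 24, 30, 23, 29, 22 → 28 → 21.
Putting the parts together: <63, 28> and then <64, 21>.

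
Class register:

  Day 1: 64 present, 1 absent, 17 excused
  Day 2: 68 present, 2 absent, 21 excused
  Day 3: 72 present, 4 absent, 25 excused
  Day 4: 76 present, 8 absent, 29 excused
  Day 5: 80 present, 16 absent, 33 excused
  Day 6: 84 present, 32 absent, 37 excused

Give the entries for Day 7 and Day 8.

Present: 64, 68, 72, 76, 80, 84 → 88 → 92 (+4 each step).
Absent: ×2 each step, so 1, 2, 4, 8, 16, 32 → 64 → 128.
For the excused, +4 each step: 17, 21, 25, 29, 33, 37 → 41 → 45.
Putting the parts together: 88 present, 64 absent, 41 excused and then 92 present, 128 absent, 45 excused.

88 present, 64 absent, 41 excused; 92 present, 128 absent, 45 excused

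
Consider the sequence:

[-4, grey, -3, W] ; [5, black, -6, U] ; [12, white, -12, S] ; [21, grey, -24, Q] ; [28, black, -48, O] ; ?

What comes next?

First slot: alternating steps +9, +7, +9, +7, …, so -4, 5, 12, 21, 28 → 37.
Shade goes grey, black, white, grey, black → white (repeats grey → black → white).
Third slot: ×2 each step; -3, -6, -12, -24, -48 → -96.
For the letter, letters move back 2 places in the alphabet: W, U, S, Q, O → M.
So the next tuple is [37, white, -96, M].

[37, white, -96, M]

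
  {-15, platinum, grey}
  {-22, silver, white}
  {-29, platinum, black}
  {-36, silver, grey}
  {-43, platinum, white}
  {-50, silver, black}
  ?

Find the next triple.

For the first slot, −7 each step: -15, -22, -29, -36, -43, -50 → -57.
For the metal, alternates platinum ↔ silver: platinum, silver, platinum, silver, platinum, silver → platinum.
Shade — repeats grey → white → black: grey, white, black, grey, white, black → grey.
Combining the parts gives {-57, platinum, grey}.

{-57, platinum, grey}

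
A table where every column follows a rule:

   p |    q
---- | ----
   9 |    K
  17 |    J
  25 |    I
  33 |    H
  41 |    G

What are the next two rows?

Column p — +8 each step: 9, 17, 25, 33, 41 → 49 → 57.
Column q: K, J, I, H, G → F → E (letters move back 1 place in the alphabet).
So the next two rows are 49  F and 57  E.

49  F; 57  E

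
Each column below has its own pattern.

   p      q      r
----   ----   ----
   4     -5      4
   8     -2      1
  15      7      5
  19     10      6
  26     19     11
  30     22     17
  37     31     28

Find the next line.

41  34  45

Column p: 4, 8, 15, 19, 26, 30, 37 → 41 (alternating steps +4, +7, +4, +7, …).
Column q: -5, -2, 7, 10, 19, 22, 31 → 34 (alternating steps +3, +9, +3, +9, …).
Column r: each term is the sum of the two before it; 4, 1, 5, 6, 11, 17, 28 → 45.
Combining the parts gives 41  34  45.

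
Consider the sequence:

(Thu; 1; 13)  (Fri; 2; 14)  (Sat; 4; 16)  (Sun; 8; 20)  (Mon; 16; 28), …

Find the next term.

Day: runs through the weekdays Mon→Sun, so Thu, Fri, Sat, Sun, Mon → Tue.
Second value — ×2 each step: 1, 2, 4, 8, 16 → 32.
For the third value, always 12 more than the second value: 13, 14, 16, 20, 28 → 44.
Putting it together: (Tue; 32; 44).

(Tue; 32; 44)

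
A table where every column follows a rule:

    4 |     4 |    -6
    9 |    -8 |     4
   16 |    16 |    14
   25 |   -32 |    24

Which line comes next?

First component: 4, 9, 16, 25 → 36 (perfect squares: 2², 3², 4², …).
Second component — ×(-2) each step: 4, -8, 16, -32 → 64.
Third component: -6, 4, 14, 24 → 34 (+10 each step).
Combining the parts gives 36  64  34.

36  64  34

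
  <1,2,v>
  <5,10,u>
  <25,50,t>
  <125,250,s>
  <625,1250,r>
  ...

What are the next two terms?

First slot goes 1, 5, 25, 125, 625 → 3125 → 15625 (×5 each step).
Second slot: always 2 × the first slot, so 2, 10, 50, 250, 1250 → 6250 → 31250.
Letter goes v, u, t, s, r → q → p (letters move back 1 place in the alphabet).
So the next two terms are <3125,6250,q> and <15625,31250,p>.

<3125,6250,q>, <15625,31250,p>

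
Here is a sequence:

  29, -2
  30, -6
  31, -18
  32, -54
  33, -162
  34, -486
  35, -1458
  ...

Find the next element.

36, -4374

First slot: +1 each step; 29, 30, 31, 32, 33, 34, 35 → 36.
Second slot — ×3 each step: -2, -6, -18, -54, -162, -486, -1458 → -4374.
So the next element is 36, -4374.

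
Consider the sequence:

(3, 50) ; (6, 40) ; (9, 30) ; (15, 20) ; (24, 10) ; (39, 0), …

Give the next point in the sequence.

First value: 3, 6, 9, 15, 24, 39 → 63 (each term is the sum of the two before it).
Second value: −10 each step, so 50, 40, 30, 20, 10, 0 → -10.
So the next point is (63, -10).

(63, -10)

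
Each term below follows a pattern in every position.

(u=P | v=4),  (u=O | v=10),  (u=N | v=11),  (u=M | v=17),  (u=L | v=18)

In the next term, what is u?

K

U: P, O, N, M, L → K (letters move back 1 place in the alphabet).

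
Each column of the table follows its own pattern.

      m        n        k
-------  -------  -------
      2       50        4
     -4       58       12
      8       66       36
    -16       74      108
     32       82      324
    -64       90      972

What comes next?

For the column m, ×(-2) each step: 2, -4, 8, -16, 32, -64 → 128.
Column n: 50, 58, 66, 74, 82, 90 → 98 (+8 each step).
Column k: ×3 each step; 4, 12, 36, 108, 324, 972 → 2916.
So the next line is 128  98  2916.

128  98  2916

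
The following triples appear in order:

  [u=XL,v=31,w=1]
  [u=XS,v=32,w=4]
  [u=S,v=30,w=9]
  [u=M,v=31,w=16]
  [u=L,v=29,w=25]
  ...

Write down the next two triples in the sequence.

U — runs through clothing sizes XS→XL: XL, XS, S, M, L → XL → XS.
V goes 31, 32, 30, 31, 29 → 30 → 28 (alternating steps +1, −2, +1, −2, …).
W — perfect squares: 1², 2², 3², …: 1, 4, 9, 16, 25 → 36 → 49.
So the next two triples are [u=XL,v=30,w=36] and [u=XS,v=28,w=49].

[u=XL,v=30,w=36], [u=XS,v=28,w=49]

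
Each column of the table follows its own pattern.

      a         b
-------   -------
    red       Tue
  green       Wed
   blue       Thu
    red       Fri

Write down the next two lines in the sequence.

For the column a, repeats red → green → blue: red, green, blue, red → green → blue.
For the column b, runs through the weekdays Mon→Sun: Tue, Wed, Thu, Fri → Sat → Sun.
Putting the parts together: green  Sat and then blue  Sun.

green  Sat; blue  Sun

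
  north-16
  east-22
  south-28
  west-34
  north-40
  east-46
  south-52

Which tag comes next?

west-58

Direction: repeats north → east → south → west, so north, east, south, west, north, east, south → west.
For the second component, +6 each step: 16, 22, 28, 34, 40, 46, 52 → 58.
Combining the parts gives west-58.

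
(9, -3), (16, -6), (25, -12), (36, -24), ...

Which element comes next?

(49, -48)

First coordinate: perfect squares: 3², 4², 5², …; 9, 16, 25, 36 → 49.
Second coordinate goes -3, -6, -12, -24 → -48 (×2 each step).
Combining the parts gives (49, -48).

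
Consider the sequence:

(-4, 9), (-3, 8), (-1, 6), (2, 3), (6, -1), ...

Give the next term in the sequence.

For the first entry, differences are 1, 2, 3, … (increasing by 1 each time): -4, -3, -1, 2, 6 → 11.
Second entry goes 9, 8, 6, 3, -1 → -6 (together with the first entry always sums to 5).
Combining the parts gives (11, -6).

(11, -6)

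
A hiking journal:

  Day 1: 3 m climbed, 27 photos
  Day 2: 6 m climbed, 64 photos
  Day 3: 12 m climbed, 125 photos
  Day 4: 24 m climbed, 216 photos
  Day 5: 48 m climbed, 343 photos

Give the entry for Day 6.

M climbed: ×2 each step; 3, 6, 12, 24, 48 → 96.
Photos — perfect cubes: 3³, 4³, 5³, …: 27, 64, 125, 216, 343 → 512.
Putting it together: 96 m climbed, 512 photos.

96 m climbed, 512 photos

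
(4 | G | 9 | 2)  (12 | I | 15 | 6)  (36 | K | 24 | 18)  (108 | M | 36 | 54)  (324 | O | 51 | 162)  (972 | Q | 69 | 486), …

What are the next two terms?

(2916 | S | 90 | 1458), (8748 | U | 114 | 4374)

First value — ×3 each step: 4, 12, 36, 108, 324, 972 → 2916 → 8748.
Letter: letters move forward 2 places in the alphabet, so G, I, K, M, O, Q → S → U.
Third value: 9, 15, 24, 36, 51, 69 → 90 → 114 (differences are 6, 9, 12, … (increasing by 3 each time)).
Fourth value: 2, 6, 18, 54, 162, 486 → 1458 → 4374 (×3 each step).
So the next two terms are (2916 | S | 90 | 1458) and (8748 | U | 114 | 4374).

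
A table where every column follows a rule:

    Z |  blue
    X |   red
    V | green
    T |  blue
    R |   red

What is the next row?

P  green

Letter: letters move back 2 places in the alphabet, so Z, X, V, T, R → P.
Colour: repeats blue → red → green; blue, red, green, blue, red → green.
Combining the parts gives P  green.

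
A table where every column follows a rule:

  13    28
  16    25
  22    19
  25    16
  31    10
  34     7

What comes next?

First component: alternating steps +3, +6, +3, +6, …; 13, 16, 22, 25, 31, 34 → 40.
Second component goes 28, 25, 19, 16, 10, 7 → 1 (together with the first component always sums to 41).
So the next row is 40  1.

40  1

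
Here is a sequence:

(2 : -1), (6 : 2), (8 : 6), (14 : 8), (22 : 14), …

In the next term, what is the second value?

First value — each term is the sum of the two before it: 2, 6, 8, 14, 22 → 36.
Second value goes -1, 2, 6, 8, 14 → 22 (always the previous value of the first value).

22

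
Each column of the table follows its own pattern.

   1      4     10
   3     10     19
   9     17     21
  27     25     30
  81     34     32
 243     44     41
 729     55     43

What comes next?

First component: 1, 3, 9, 27, 81, 243, 729 → 2187 (×3 each step).
Second component: differences are 6, 7, 8, … (increasing by 1 each time), so 4, 10, 17, 25, 34, 44, 55 → 67.
Third component: 10, 19, 21, 30, 32, 41, 43 → 52 (alternating steps +9, +2, +9, +2, …).
Putting it together: 2187  67  52.

2187  67  52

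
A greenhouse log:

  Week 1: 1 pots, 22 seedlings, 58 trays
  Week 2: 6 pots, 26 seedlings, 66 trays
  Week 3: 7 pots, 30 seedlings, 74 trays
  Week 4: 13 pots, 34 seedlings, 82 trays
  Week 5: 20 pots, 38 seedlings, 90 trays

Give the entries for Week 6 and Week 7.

For the pots, each term is the sum of the two before it: 1, 6, 7, 13, 20 → 33 → 53.
For the seedlings, +4 each step: 22, 26, 30, 34, 38 → 42 → 46.
For the trays, +8 each step: 58, 66, 74, 82, 90 → 98 → 106.
So the next two rows are 33 pots, 42 seedlings, 98 trays and 53 pots, 46 seedlings, 106 trays.

33 pots, 42 seedlings, 98 trays; 53 pots, 46 seedlings, 106 trays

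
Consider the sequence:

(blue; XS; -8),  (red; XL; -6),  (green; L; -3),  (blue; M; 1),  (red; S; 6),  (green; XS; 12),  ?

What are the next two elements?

Colour: repeats blue → red → green; blue, red, green, blue, red, green → blue → red.
Size — repeats XS → XL → L → M → S: XS, XL, L, M, S, XS → XL → L.
Third coordinate goes -8, -6, -3, 1, 6, 12 → 19 → 27 (differences are 2, 3, 4, … (increasing by 1 each time)).
Putting the parts together: (blue; XL; 19) and then (red; L; 27).

(blue; XL; 19), (red; L; 27)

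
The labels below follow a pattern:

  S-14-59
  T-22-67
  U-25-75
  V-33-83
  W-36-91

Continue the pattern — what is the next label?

Letter: letters move forward 1 place in the alphabet; S, T, U, V, W → X.
For the second component, alternating steps +8, +3, +8, +3, …: 14, 22, 25, 33, 36 → 44.
Third component: +8 each step; 59, 67, 75, 83, 91 → 99.
Putting it together: X-44-99.

X-44-99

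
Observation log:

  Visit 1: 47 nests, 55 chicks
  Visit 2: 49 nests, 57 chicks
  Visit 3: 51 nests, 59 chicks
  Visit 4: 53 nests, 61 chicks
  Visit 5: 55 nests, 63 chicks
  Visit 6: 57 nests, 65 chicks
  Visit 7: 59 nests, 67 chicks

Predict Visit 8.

61 nests, 69 chicks

Nests — +2 each step: 47, 49, 51, 53, 55, 57, 59 → 61.
For the chicks, always 8 more than the nests: 55, 57, 59, 61, 63, 65, 67 → 69.
So the next line is 61 nests, 69 chicks.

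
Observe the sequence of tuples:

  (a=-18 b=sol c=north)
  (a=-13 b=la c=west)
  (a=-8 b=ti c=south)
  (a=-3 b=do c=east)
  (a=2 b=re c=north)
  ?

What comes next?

(a=7 b=mi c=west)

A: -18, -13, -8, -3, 2 → 7 (+5 each step).
B: sol, la, ti, do, re → mi (runs through the solfège scale do→ti).
For the c, repeats north → west → south → east: north, west, south, east, north → west.
So the next tuple is (a=7 b=mi c=west).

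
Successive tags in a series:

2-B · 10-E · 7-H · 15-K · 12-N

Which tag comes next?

20-Q

First component goes 2, 10, 7, 15, 12 → 20 (alternating steps +8, −3, +8, −3, …).
Letter: B, E, H, K, N → Q (letters move forward 3 places in the alphabet).
Putting it together: 20-Q.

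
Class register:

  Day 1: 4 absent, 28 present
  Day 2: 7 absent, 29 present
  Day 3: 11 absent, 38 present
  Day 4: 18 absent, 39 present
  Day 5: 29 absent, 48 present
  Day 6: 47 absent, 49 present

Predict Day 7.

76 absent, 58 present

Absent: each term is the sum of the two before it; 4, 7, 11, 18, 29, 47 → 76.
Present — alternating steps +1, +9, +1, +9, …: 28, 29, 38, 39, 48, 49 → 58.
Combining the parts gives 76 absent, 58 present.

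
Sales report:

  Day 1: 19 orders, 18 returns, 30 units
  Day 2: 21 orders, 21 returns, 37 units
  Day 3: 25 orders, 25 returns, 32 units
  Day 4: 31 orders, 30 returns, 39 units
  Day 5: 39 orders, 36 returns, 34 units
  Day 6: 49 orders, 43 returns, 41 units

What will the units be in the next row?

36

Orders: differences are 2, 4, 6, … (increasing by 2 each time); 19, 21, 25, 31, 39, 49 → 61.
Returns: differences are 3, 4, 5, … (increasing by 1 each time); 18, 21, 25, 30, 36, 43 → 51.
Units: alternating steps +7, −5, +7, −5, …; 30, 37, 32, 39, 34, 41 → 36.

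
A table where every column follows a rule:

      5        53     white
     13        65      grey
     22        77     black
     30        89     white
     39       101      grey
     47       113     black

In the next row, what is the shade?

white

Shade: repeats white → grey → black; white, grey, black, white, grey, black → white.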